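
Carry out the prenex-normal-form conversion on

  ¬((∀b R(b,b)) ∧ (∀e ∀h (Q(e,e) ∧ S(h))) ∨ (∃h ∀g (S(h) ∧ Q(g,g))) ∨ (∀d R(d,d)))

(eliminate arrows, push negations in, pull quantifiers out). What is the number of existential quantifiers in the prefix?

Push ¬ through the quantifiers and connectives to reach negation normal form:
  ((∃b ¬R(b,b)) ∨ (∃e ∃h (¬Q(e,e) ∨ ¬S(h)))) ∧ (∀h ∃g (¬S(h) ∨ ¬Q(g,g))) ∧ (∃d ¬R(d,d))
Give each quantifier a distinct variable: h↦x1.
  ((∃b ¬R(b,b)) ∨ (∃e ∃h (¬Q(e,e) ∨ ¬S(h)))) ∧ (∀x1 ∃g (¬S(x1) ∨ ¬Q(g,g))) ∧ (∃d ¬R(d,d))
Extract every quantifier outward, since the variables are now distinct and don't occur free across branches:
  ∃b ∃e ∃h ∀x1 ∃g ∃d ((¬R(b,b) ∨ ¬Q(e,e) ∨ ¬S(h)) ∧ (¬S(x1) ∨ ¬Q(g,g)) ∧ ¬R(d,d))
The prefix is ∃b ∃e ∃h ∀x1 ∃g ∃d: 1 universal, 5 existential.

5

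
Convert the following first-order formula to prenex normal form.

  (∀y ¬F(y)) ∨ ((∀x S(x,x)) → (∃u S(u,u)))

First replace A → B with ¬A ∨ B.
  (∀y ¬F(y)) ∨ ¬(∀x S(x,x)) ∨ (∃u S(u,u))
Move each ¬ inward, flipping quantifiers it crosses:
  (∀y ¬F(y)) ∨ (∃x ¬S(x,x)) ∨ (∃u S(u,u))
Finally move all quantifiers to the prefix:
  ∀y ∃x ∃u (¬F(y) ∨ ¬S(x,x) ∨ S(u,u))

∀y ∃x ∃u (¬F(y) ∨ ¬S(x,x) ∨ S(u,u))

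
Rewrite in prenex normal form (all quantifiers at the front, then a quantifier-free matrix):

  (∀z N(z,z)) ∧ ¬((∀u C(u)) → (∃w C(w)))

First replace A → B with ¬A ∨ B.
  (∀z N(z,z)) ∧ ¬(¬(∀u C(u)) ∨ (∃w C(w)))
Move each ¬ inward, flipping quantifiers it crosses:
  (∀z N(z,z)) ∧ (∀u C(u)) ∧ (∀w ¬C(w))
Finally move all quantifiers to the prefix:
  ∀z ∀u ∀w (N(z,z) ∧ C(u) ∧ ¬C(w))

∀z ∀u ∀w (N(z,z) ∧ C(u) ∧ ¬C(w))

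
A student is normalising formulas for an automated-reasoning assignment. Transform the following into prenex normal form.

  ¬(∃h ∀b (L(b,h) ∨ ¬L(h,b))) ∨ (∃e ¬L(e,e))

∀h ∃b ∃e (¬L(b,h) ∧ L(h,b) ∨ ¬L(e,e))

Move each ¬ inward, flipping quantifiers it crosses:
  (∀h ∃b (¬L(b,h) ∧ L(h,b))) ∨ (∃e ¬L(e,e))
All bound variables are already distinct, so no renaming is needed.
Finally move all quantifiers to the prefix:
  ∀h ∃b ∃e (¬L(b,h) ∧ L(h,b) ∨ ¬L(e,e))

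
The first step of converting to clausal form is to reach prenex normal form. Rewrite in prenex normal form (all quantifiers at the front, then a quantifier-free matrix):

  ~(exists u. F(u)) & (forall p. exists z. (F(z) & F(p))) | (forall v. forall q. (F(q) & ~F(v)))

forall u. forall p. exists z. forall v. forall q. (~F(u) & F(z) & F(p) | F(q) & ~F(v))

Move each ¬ inward, flipping quantifiers it crosses:
  (forall u. ~F(u)) & (forall p. exists z. (F(z) & F(p))) | (forall v. forall q. (F(q) & ~F(v)))
Finally move all quantifiers to the prefix:
  forall u. forall p. exists z. forall v. forall q. (~F(u) & F(z) & F(p) | F(q) & ~F(v))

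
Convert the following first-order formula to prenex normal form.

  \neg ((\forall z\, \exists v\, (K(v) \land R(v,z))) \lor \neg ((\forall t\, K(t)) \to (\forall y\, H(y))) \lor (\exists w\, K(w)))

Eliminate → and ↔ using ¬ and ∨.
  \neg ((\forall z\, \exists v\, (K(v) \land R(v,z))) \lor \neg (\neg (\forall t\, K(t)) \lor (\forall y\, H(y))) \lor (\exists w\, K(w)))
Drive negations inward (¬∀x A ≡ ∃x ¬A, ¬∃x A ≡ ∀x ¬A, De Morgan for ∧/∨):
  (\exists z\, \forall v\, (\neg K(v) \lor \neg R(v,z))) \land ((\exists t\, \neg K(t)) \lor (\forall y\, H(y))) \land (\forall w\, \neg K(w))
All bound variables are already distinct, so no renaming is needed.
Extract every quantifier outward, since the variables are now distinct and don't occur free across branches:
  \exists z\, \forall v\, \exists t\, \forall y\, \forall w\, ((\neg K(v) \lor \neg R(v,z)) \land (\neg K(t) \lor H(y)) \land \neg K(w))

\exists z\, \forall v\, \exists t\, \forall y\, \forall w\, ((\neg K(v) \lor \neg R(v,z)) \land (\neg K(t) \lor H(y)) \land \neg K(w))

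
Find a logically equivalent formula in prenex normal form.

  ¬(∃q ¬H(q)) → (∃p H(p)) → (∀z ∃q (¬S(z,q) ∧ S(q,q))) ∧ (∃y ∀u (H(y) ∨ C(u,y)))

Rewrite implications/biconditionals: A → B as ¬A ∨ B.
  ¬¬(∃q ¬H(q)) ∨ ¬(∃p H(p)) ∨ (∀z ∃q (¬S(z,q) ∧ S(q,q))) ∧ (∃y ∀u (H(y) ∨ C(u,y)))
Move each ¬ inward, flipping quantifiers it crosses:
  (∃q ¬H(q)) ∨ (∀p ¬H(p)) ∨ (∀z ∃q (¬S(z,q) ∧ S(q,q))) ∧ (∃y ∀u (H(y) ∨ C(u,y)))
Rename bound variables to avoid capture: q↦z1.
  (∃q ¬H(q)) ∨ (∀p ¬H(p)) ∨ (∀z ∃z1 (¬S(z,z1) ∧ S(z1,z1))) ∧ (∃y ∀u (H(y) ∨ C(u,y)))
Extract every quantifier outward, since the variables are now distinct and don't occur free across branches:
  ∃q ∀p ∀z ∃z1 ∃y ∀u (¬H(q) ∨ ¬H(p) ∨ ¬S(z,z1) ∧ S(z1,z1) ∧ (H(y) ∨ C(u,y)))

∃q ∀p ∀z ∃z1 ∃y ∀u (¬H(q) ∨ ¬H(p) ∨ ¬S(z,z1) ∧ S(z1,z1) ∧ (H(y) ∨ C(u,y)))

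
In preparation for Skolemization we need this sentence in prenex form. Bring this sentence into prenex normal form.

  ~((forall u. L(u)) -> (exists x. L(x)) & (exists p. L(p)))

forall u. forall x. forall p. (L(u) & (~L(x) | ~L(p)))

Rewrite implications/biconditionals: A → B as ¬A ∨ B.
  ~(~(forall u. L(u)) | (exists x. L(x)) & (exists p. L(p)))
Move each ¬ inward, flipping quantifiers it crosses:
  (forall u. L(u)) & ((forall x. ~L(x)) | (forall p. ~L(p)))
All bound variables are already distinct, so no renaming is needed.
Extract every quantifier outward, since the variables are now distinct and don't occur free across branches:
  forall u. forall x. forall p. (L(u) & (~L(x) | ~L(p)))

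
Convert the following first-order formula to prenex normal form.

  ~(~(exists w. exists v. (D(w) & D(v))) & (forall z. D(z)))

Drive negations inward (¬∀x A ≡ ∃x ¬A, ¬∃x A ≡ ∀x ¬A, De Morgan for ∧/∨):
  (exists w. exists v. (D(w) & D(v))) | (exists z. ~D(z))
Extract every quantifier outward, since the variables are now distinct and don't occur free across branches:
  exists w. exists v. exists z. (D(w) & D(v) | ~D(z))

exists w. exists v. exists z. (D(w) & D(v) | ~D(z))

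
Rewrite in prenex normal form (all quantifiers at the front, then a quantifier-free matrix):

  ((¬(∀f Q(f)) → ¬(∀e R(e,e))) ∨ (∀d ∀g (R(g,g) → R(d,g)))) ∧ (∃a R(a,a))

∀f ∃e ∀d ∀g ∃a ((Q(f) ∨ ¬R(e,e) ∨ ¬R(g,g) ∨ R(d,g)) ∧ R(a,a))

Eliminate → and ↔ using ¬ and ∨.
  (¬¬(∀f Q(f)) ∨ ¬(∀e R(e,e)) ∨ (∀d ∀g (¬R(g,g) ∨ R(d,g)))) ∧ (∃a R(a,a))
Move each ¬ inward, flipping quantifiers it crosses:
  ((∀f Q(f)) ∨ (∃e ¬R(e,e)) ∨ (∀d ∀g (¬R(g,g) ∨ R(d,g)))) ∧ (∃a R(a,a))
Extract every quantifier outward, since the variables are now distinct and don't occur free across branches:
  ∀f ∃e ∀d ∀g ∃a ((Q(f) ∨ ¬R(e,e) ∨ ¬R(g,g) ∨ R(d,g)) ∧ R(a,a))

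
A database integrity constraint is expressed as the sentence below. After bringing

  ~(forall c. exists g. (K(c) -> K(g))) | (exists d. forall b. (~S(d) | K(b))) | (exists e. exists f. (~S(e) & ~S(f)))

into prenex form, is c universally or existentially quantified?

existential

Eliminate → and ↔ using ¬ and ∨.
  ~(forall c. exists g. (~K(c) | K(g))) | (exists d. forall b. (~S(d) | K(b))) | (exists e. exists f. (~S(e) & ~S(f)))
Move each ¬ inward, flipping quantifiers it crosses:
  (exists c. forall g. (K(c) & ~K(g))) | (exists d. forall b. (~S(d) | K(b))) | (exists e. exists f. (~S(e) & ~S(f)))
All bound variables are already distinct, so no renaming is needed.
Extract every quantifier outward, since the variables are now distinct and don't occur free across branches:
  exists c. forall g. exists d. forall b. exists e. exists f. (K(c) & ~K(g) | ~S(d) | K(b) | ~S(e) & ~S(f))
The quantifier forall c sits under an odd number of negations (counting the antecedent side of each →), so it flips to exists c.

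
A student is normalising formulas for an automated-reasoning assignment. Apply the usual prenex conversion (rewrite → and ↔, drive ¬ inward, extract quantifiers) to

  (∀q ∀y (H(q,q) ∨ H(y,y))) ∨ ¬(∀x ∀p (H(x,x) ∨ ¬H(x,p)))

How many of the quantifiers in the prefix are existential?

2

Drive negations inward (¬∀x A ≡ ∃x ¬A, ¬∃x A ≡ ∀x ¬A, De Morgan for ∧/∨):
  (∀q ∀y (H(q,q) ∨ H(y,y))) ∨ (∃x ∃p (¬H(x,x) ∧ H(x,p)))
All bound variables are already distinct, so no renaming is needed.
Finally move all quantifiers to the prefix:
  ∀q ∀y ∃x ∃p (H(q,q) ∨ H(y,y) ∨ ¬H(x,x) ∧ H(x,p))
The prefix is ∀q ∀y ∃x ∃p: 2 universal, 2 existential.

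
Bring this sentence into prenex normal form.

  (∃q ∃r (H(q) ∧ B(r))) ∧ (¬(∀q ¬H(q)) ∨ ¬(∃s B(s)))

∃q ∃r ∃x1 ∀s (H(q) ∧ B(r) ∧ (H(x1) ∨ ¬B(s)))

Push ¬ through the quantifiers and connectives to reach negation normal form:
  (∃q ∃r (H(q) ∧ B(r))) ∧ ((∃q H(q)) ∨ (∀s ¬B(s)))
Give each quantifier a distinct variable: q↦x1.
  (∃q ∃r (H(q) ∧ B(r))) ∧ ((∃x1 H(x1)) ∨ (∀s ¬B(s)))
Finally move all quantifiers to the prefix:
  ∃q ∃r ∃x1 ∀s (H(q) ∧ B(r) ∧ (H(x1) ∨ ¬B(s)))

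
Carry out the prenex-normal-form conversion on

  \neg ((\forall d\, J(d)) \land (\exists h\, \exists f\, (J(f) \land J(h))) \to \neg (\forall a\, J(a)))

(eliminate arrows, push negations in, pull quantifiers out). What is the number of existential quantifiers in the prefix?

2

Eliminate → and ↔ using ¬ and ∨.
  \neg (\neg ((\forall d\, J(d)) \land (\exists h\, \exists f\, (J(f) \land J(h)))) \lor \neg (\forall a\, J(a)))
Drive negations inward (¬∀x A ≡ ∃x ¬A, ¬∃x A ≡ ∀x ¬A, De Morgan for ∧/∨):
  (\forall d\, J(d)) \land (\exists h\, \exists f\, (J(f) \land J(h))) \land (\forall a\, J(a))
Extract every quantifier outward, since the variables are now distinct and don't occur free across branches:
  \forall d\, \exists h\, \exists f\, \forall a\, (J(d) \land J(f) \land J(h) \land J(a))
The prefix is \forall d \exists h \exists f \forall a: 2 universal, 2 existential.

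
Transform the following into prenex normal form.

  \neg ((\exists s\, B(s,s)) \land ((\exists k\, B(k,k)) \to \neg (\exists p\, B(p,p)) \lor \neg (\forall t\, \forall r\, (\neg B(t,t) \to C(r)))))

Rewrite implications/biconditionals: A → B as ¬A ∨ B.
  \neg ((\exists s\, B(s,s)) \land (\neg (\exists k\, B(k,k)) \lor \neg (\exists p\, B(p,p)) \lor \neg (\forall t\, \forall r\, (\neg \neg B(t,t) \lor C(r)))))
Drive negations inward (¬∀x A ≡ ∃x ¬A, ¬∃x A ≡ ∀x ¬A, De Morgan for ∧/∨):
  (\forall s\, \neg B(s,s)) \lor (\exists k\, B(k,k)) \land (\exists p\, B(p,p)) \land (\forall t\, \forall r\, (B(t,t) \lor C(r)))
Extract every quantifier outward, since the variables are now distinct and don't occur free across branches:
  \forall s\, \exists k\, \exists p\, \forall t\, \forall r\, (\neg B(s,s) \lor B(k,k) \land B(p,p) \land (B(t,t) \lor C(r)))

\forall s\, \exists k\, \exists p\, \forall t\, \forall r\, (\neg B(s,s) \lor B(k,k) \land B(p,p) \land (B(t,t) \lor C(r)))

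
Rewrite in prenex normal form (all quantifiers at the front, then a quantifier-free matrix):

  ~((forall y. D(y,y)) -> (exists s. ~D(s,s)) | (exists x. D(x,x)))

forall y. forall s. forall x. (D(y,y) & D(s,s) & ~D(x,x))

Rewrite implications/biconditionals: A → B as ¬A ∨ B.
  ~(~(forall y. D(y,y)) | (exists s. ~D(s,s)) | (exists x. D(x,x)))
Move each ¬ inward, flipping quantifiers it crosses:
  (forall y. D(y,y)) & (forall s. D(s,s)) & (forall x. ~D(x,x))
All bound variables are already distinct, so no renaming is needed.
Finally move all quantifiers to the prefix:
  forall y. forall s. forall x. (D(y,y) & D(s,s) & ~D(x,x))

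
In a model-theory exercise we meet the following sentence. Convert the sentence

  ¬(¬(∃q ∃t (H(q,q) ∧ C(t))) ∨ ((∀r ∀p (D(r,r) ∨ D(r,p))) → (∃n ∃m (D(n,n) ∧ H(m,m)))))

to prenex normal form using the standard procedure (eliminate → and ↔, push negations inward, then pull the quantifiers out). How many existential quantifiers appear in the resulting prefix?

2

Rewrite implications/biconditionals: A → B as ¬A ∨ B.
  ¬(¬(∃q ∃t (H(q,q) ∧ C(t))) ∨ ¬(∀r ∀p (D(r,r) ∨ D(r,p))) ∨ (∃n ∃m (D(n,n) ∧ H(m,m))))
Move each ¬ inward, flipping quantifiers it crosses:
  (∃q ∃t (H(q,q) ∧ C(t))) ∧ (∀r ∀p (D(r,r) ∨ D(r,p))) ∧ (∀n ∀m (¬D(n,n) ∨ ¬H(m,m)))
All bound variables are already distinct, so no renaming is needed.
Extract every quantifier outward, since the variables are now distinct and don't occur free across branches:
  ∃q ∃t ∀r ∀p ∀n ∀m (H(q,q) ∧ C(t) ∧ (D(r,r) ∨ D(r,p)) ∧ (¬D(n,n) ∨ ¬H(m,m)))
The prefix is ∃q ∃t ∀r ∀p ∀n ∀m: 4 universal, 2 existential.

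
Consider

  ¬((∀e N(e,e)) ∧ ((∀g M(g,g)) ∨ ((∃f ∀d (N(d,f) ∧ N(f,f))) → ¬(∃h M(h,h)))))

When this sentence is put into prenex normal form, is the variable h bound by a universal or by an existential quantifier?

existential

Eliminate → and ↔ using ¬ and ∨.
  ¬((∀e N(e,e)) ∧ ((∀g M(g,g)) ∨ ¬(∃f ∀d (N(d,f) ∧ N(f,f))) ∨ ¬(∃h M(h,h))))
Move each ¬ inward, flipping quantifiers it crosses:
  (∃e ¬N(e,e)) ∨ (∃g ¬M(g,g)) ∧ (∃f ∀d (N(d,f) ∧ N(f,f))) ∧ (∃h M(h,h))
All bound variables are already distinct, so no renaming is needed.
Extract every quantifier outward, since the variables are now distinct and don't occur free across branches:
  ∃e ∃g ∃f ∀d ∃h (¬N(e,e) ∨ ¬M(g,g) ∧ N(d,f) ∧ N(f,f) ∧ M(h,h))
The quantifier ∃h sits under an even number of negations (counting the antecedent side of each →), so it remains existential.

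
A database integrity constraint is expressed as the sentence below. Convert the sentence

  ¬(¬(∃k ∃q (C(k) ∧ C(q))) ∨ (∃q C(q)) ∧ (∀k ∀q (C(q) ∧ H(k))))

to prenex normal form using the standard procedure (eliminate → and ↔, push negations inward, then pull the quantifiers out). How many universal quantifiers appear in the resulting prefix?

Drive negations inward (¬∀x A ≡ ∃x ¬A, ¬∃x A ≡ ∀x ¬A, De Morgan for ∧/∨):
  (∃k ∃q (C(k) ∧ C(q))) ∧ ((∀q ¬C(q)) ∨ (∃k ∃q (¬C(q) ∨ ¬H(k))))
Rename bound variables to avoid capture: q↦u1, k↦z1, q↦y1.
  (∃k ∃q (C(k) ∧ C(q))) ∧ ((∀u1 ¬C(u1)) ∨ (∃z1 ∃y1 (¬C(y1) ∨ ¬H(z1))))
Pull the quantifiers to the front (each side's bound variable is not free in the other side):
  ∃k ∃q ∀u1 ∃z1 ∃y1 (C(k) ∧ C(q) ∧ (¬C(u1) ∨ ¬C(y1) ∨ ¬H(z1)))
The prefix is ∃k ∃q ∀u1 ∃z1 ∃y1: 1 universal, 4 existential.

1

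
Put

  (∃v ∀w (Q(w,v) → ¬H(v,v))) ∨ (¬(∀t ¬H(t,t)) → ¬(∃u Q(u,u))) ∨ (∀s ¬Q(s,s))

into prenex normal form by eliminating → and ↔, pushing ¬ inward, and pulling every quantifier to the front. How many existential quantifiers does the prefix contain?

Rewrite implications/biconditionals: A → B as ¬A ∨ B.
  (∃v ∀w (¬Q(w,v) ∨ ¬H(v,v))) ∨ ¬¬(∀t ¬H(t,t)) ∨ ¬(∃u Q(u,u)) ∨ (∀s ¬Q(s,s))
Move each ¬ inward, flipping quantifiers it crosses:
  (∃v ∀w (¬Q(w,v) ∨ ¬H(v,v))) ∨ (∀t ¬H(t,t)) ∨ (∀u ¬Q(u,u)) ∨ (∀s ¬Q(s,s))
Extract every quantifier outward, since the variables are now distinct and don't occur free across branches:
  ∃v ∀w ∀t ∀u ∀s (¬Q(w,v) ∨ ¬H(v,v) ∨ ¬H(t,t) ∨ ¬Q(u,u) ∨ ¬Q(s,s))
The prefix is ∃v ∀w ∀t ∀u ∀s: 4 universal, 1 existential.

1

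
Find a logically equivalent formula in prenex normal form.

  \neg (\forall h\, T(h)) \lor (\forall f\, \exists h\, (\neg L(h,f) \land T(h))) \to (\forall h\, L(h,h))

Eliminate → and ↔ using ¬ and ∨.
  \neg (\neg (\forall h\, T(h)) \lor (\forall f\, \exists h\, (\neg L(h,f) \land T(h)))) \lor (\forall h\, L(h,h))
Push ¬ through the quantifiers and connectives to reach negation normal form:
  (\forall h\, T(h)) \land (\exists f\, \forall h\, (L(h,f) \lor \neg T(h))) \lor (\forall h\, L(h,h))
Rename bound variables to avoid capture: h↦x, h↦u.
  (\forall h\, T(h)) \land (\exists f\, \forall x\, (L(x,f) \lor \neg T(x))) \lor (\forall u\, L(u,u))
Finally move all quantifiers to the prefix:
  \forall h\, \exists f\, \forall x\, \forall u\, (T(h) \land (L(x,f) \lor \neg T(x)) \lor L(u,u))

\forall h\, \exists f\, \forall x\, \forall u\, (T(h) \land (L(x,f) \lor \neg T(x)) \lor L(u,u))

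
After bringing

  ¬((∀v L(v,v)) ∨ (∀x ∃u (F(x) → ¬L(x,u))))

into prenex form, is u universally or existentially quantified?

universal

Eliminate → and ↔ using ¬ and ∨.
  ¬((∀v L(v,v)) ∨ (∀x ∃u (¬F(x) ∨ ¬L(x,u))))
Drive negations inward (¬∀x A ≡ ∃x ¬A, ¬∃x A ≡ ∀x ¬A, De Morgan for ∧/∨):
  (∃v ¬L(v,v)) ∧ (∃x ∀u (F(x) ∧ L(x,u)))
All bound variables are already distinct, so no renaming is needed.
Pull the quantifiers to the front (each side's bound variable is not free in the other side):
  ∃v ∃x ∀u (¬L(v,v) ∧ F(x) ∧ L(x,u))
The quantifier ∃u sits under an odd number of negations (counting the antecedent side of each →), so it flips to ∀u.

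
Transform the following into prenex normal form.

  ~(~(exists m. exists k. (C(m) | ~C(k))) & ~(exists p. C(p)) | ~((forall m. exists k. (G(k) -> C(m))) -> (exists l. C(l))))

Rewrite implications/biconditionals: A → B as ¬A ∨ B.
  ~(~(exists m. exists k. (C(m) | ~C(k))) & ~(exists p. C(p)) | ~(~(forall m. exists k. (~G(k) | C(m))) | (exists l. C(l))))
Move each ¬ inward, flipping quantifiers it crosses:
  ((exists m. exists k. (C(m) | ~C(k))) | (exists p. C(p))) & ((exists m. forall k. (G(k) & ~C(m))) | (exists l. C(l)))
Give each quantifier a distinct variable: m↦s, k↦z1.
  ((exists m. exists k. (C(m) | ~C(k))) | (exists p. C(p))) & ((exists s. forall z1. (G(z1) & ~C(s))) | (exists l. C(l)))
Pull the quantifiers to the front (each side's bound variable is not free in the other side):
  exists m. exists k. exists p. exists s. forall z1. exists l. ((C(m) | ~C(k) | C(p)) & (G(z1) & ~C(s) | C(l)))

exists m. exists k. exists p. exists s. forall z1. exists l. ((C(m) | ~C(k) | C(p)) & (G(z1) & ~C(s) | C(l)))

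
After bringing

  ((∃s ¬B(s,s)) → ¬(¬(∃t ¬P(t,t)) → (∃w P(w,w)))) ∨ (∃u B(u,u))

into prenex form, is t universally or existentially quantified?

First replace A → B with ¬A ∨ B.
  ¬(∃s ¬B(s,s)) ∨ ¬(¬¬(∃t ¬P(t,t)) ∨ (∃w P(w,w))) ∨ (∃u B(u,u))
Move each ¬ inward, flipping quantifiers it crosses:
  (∀s B(s,s)) ∨ (∀t P(t,t)) ∧ (∀w ¬P(w,w)) ∨ (∃u B(u,u))
All bound variables are already distinct, so no renaming is needed.
Pull the quantifiers to the front (each side's bound variable is not free in the other side):
  ∀s ∀t ∀w ∃u (B(s,s) ∨ P(t,t) ∧ ¬P(w,w) ∨ B(u,u))
The quantifier ∃t sits under an odd number of negations (counting the antecedent side of each →), so it flips to ∀t.

universal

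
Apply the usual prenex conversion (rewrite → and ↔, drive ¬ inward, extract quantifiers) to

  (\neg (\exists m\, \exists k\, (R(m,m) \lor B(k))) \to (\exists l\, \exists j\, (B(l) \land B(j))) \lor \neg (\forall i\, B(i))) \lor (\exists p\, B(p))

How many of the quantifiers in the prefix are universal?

0

First replace A → B with ¬A ∨ B.
  \neg \neg (\exists m\, \exists k\, (R(m,m) \lor B(k))) \lor (\exists l\, \exists j\, (B(l) \land B(j))) \lor \neg (\forall i\, B(i)) \lor (\exists p\, B(p))
Drive negations inward (¬∀x A ≡ ∃x ¬A, ¬∃x A ≡ ∀x ¬A, De Morgan for ∧/∨):
  (\exists m\, \exists k\, (R(m,m) \lor B(k))) \lor (\exists l\, \exists j\, (B(l) \land B(j))) \lor (\exists i\, \neg B(i)) \lor (\exists p\, B(p))
Finally move all quantifiers to the prefix:
  \exists m\, \exists k\, \exists l\, \exists j\, \exists i\, \exists p\, (R(m,m) \lor B(k) \lor B(l) \land B(j) \lor \neg B(i) \lor B(p))
The prefix is \exists m \exists k \exists l \exists j \exists i \exists p: 0 universal, 6 existential.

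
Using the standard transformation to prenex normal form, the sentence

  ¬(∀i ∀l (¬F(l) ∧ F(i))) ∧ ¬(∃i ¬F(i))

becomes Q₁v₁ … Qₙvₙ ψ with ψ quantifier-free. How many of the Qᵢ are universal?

Move each ¬ inward, flipping quantifiers it crosses:
  (∃i ∃l (F(l) ∨ ¬F(i))) ∧ (∀i F(i))
Rename bound variables to avoid capture: i↦x1.
  (∃i ∃l (F(l) ∨ ¬F(i))) ∧ (∀x1 F(x1))
Finally move all quantifiers to the prefix:
  ∃i ∃l ∀x1 ((F(l) ∨ ¬F(i)) ∧ F(x1))
The prefix is ∃i ∃l ∀x1: 1 universal, 2 existential.

1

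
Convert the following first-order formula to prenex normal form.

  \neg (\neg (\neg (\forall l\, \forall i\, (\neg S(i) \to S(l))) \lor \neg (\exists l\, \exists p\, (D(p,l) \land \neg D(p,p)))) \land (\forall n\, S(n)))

Eliminate → and ↔ using ¬ and ∨.
  \neg (\neg (\neg (\forall l\, \forall i\, (\neg \neg S(i) \lor S(l))) \lor \neg (\exists l\, \exists p\, (D(p,l) \land \neg D(p,p)))) \land (\forall n\, S(n)))
Push ¬ through the quantifiers and connectives to reach negation normal form:
  (\exists l\, \exists i\, (\neg S(i) \land \neg S(l))) \lor (\forall l\, \forall p\, (\neg D(p,l) \lor D(p,p))) \lor (\exists n\, \neg S(n))
Give each quantifier a distinct variable: l↦t.
  (\exists l\, \exists i\, (\neg S(i) \land \neg S(l))) \lor (\forall t\, \forall p\, (\neg D(p,t) \lor D(p,p))) \lor (\exists n\, \neg S(n))
Pull the quantifiers to the front (each side's bound variable is not free in the other side):
  \exists l\, \exists i\, \forall t\, \forall p\, \exists n\, (\neg S(i) \land \neg S(l) \lor \neg D(p,t) \lor D(p,p) \lor \neg S(n))

\exists l\, \exists i\, \forall t\, \forall p\, \exists n\, (\neg S(i) \land \neg S(l) \lor \neg D(p,t) \lor D(p,p) \lor \neg S(n))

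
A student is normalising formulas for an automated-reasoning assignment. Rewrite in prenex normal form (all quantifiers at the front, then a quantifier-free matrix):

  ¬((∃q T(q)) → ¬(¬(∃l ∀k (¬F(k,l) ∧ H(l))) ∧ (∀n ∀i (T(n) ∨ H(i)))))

Rewrite implications/biconditionals: A → B as ¬A ∨ B.
  ¬(¬(∃q T(q)) ∨ ¬(¬(∃l ∀k (¬F(k,l) ∧ H(l))) ∧ (∀n ∀i (T(n) ∨ H(i)))))
Drive negations inward (¬∀x A ≡ ∃x ¬A, ¬∃x A ≡ ∀x ¬A, De Morgan for ∧/∨):
  (∃q T(q)) ∧ (∀l ∃k (F(k,l) ∨ ¬H(l))) ∧ (∀n ∀i (T(n) ∨ H(i)))
All bound variables are already distinct, so no renaming is needed.
Pull the quantifiers to the front (each side's bound variable is not free in the other side):
  ∃q ∀l ∃k ∀n ∀i (T(q) ∧ (F(k,l) ∨ ¬H(l)) ∧ (T(n) ∨ H(i)))

∃q ∀l ∃k ∀n ∀i (T(q) ∧ (F(k,l) ∨ ¬H(l)) ∧ (T(n) ∨ H(i)))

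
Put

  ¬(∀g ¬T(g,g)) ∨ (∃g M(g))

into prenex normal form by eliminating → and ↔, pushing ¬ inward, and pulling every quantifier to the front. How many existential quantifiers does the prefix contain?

Move each ¬ inward, flipping quantifiers it crosses:
  (∃g T(g,g)) ∨ (∃g M(g))
Standardize variables apart so no two quantifiers bind the same name: g↦v.
  (∃g T(g,g)) ∨ (∃v M(v))
Extract every quantifier outward, since the variables are now distinct and don't occur free across branches:
  ∃g ∃v (T(g,g) ∨ M(v))
The prefix is ∃g ∃v: 0 universal, 2 existential.

2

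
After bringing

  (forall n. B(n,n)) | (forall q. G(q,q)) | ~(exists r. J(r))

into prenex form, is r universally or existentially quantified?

Push ¬ through the quantifiers and connectives to reach negation normal form:
  (forall n. B(n,n)) | (forall q. G(q,q)) | (forall r. ~J(r))
All bound variables are already distinct, so no renaming is needed.
Extract every quantifier outward, since the variables are now distinct and don't occur free across branches:
  forall n. forall q. forall r. (B(n,n) | G(q,q) | ~J(r))
The quantifier exists r sits under an odd number of negations, so it flips to forall r.

universal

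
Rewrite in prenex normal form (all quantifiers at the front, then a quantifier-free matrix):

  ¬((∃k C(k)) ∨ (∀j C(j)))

∀k ∃j (¬C(k) ∧ ¬C(j))

Drive negations inward (¬∀x A ≡ ∃x ¬A, ¬∃x A ≡ ∀x ¬A, De Morgan for ∧/∨):
  (∀k ¬C(k)) ∧ (∃j ¬C(j))
Finally move all quantifiers to the prefix:
  ∀k ∃j (¬C(k) ∧ ¬C(j))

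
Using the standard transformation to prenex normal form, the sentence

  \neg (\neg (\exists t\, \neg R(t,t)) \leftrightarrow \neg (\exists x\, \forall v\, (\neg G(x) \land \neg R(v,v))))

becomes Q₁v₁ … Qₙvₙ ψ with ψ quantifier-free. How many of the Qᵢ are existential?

Rewrite implications/biconditionals: A → B as ¬A ∨ B; A ↔ B as (¬A ∨ B) ∧ (¬B ∨ A).
  \neg ((\neg \neg (\exists t\, \neg R(t,t)) \lor \neg (\exists x\, \forall v\, (\neg G(x) \land \neg R(v,v)))) \land (\neg \neg (\exists x\, \forall v\, (\neg G(x) \land \neg R(v,v))) \lor \neg (\exists t\, \neg R(t,t))))
Push ¬ through the quantifiers and connectives to reach negation normal form:
  (\forall t\, R(t,t)) \land (\exists x\, \forall v\, (\neg G(x) \land \neg R(v,v))) \lor (\forall x\, \exists v\, (G(x) \lor R(v,v))) \land (\exists t\, \neg R(t,t))
Rename bound variables to avoid capture: x↦p, v↦s, t↦a.
  (\forall t\, R(t,t)) \land (\exists x\, \forall v\, (\neg G(x) \land \neg R(v,v))) \lor (\forall p\, \exists s\, (G(p) \lor R(s,s))) \land (\exists a\, \neg R(a,a))
Pull the quantifiers to the front (each side's bound variable is not free in the other side):
  \forall t\, \exists x\, \forall v\, \forall p\, \exists s\, \exists a\, (R(t,t) \land \neg G(x) \land \neg R(v,v) \lor (G(p) \lor R(s,s)) \land \neg R(a,a))
The prefix is \forall t \exists x \forall v \forall p \exists s \exists a: 3 universal, 3 existential.

3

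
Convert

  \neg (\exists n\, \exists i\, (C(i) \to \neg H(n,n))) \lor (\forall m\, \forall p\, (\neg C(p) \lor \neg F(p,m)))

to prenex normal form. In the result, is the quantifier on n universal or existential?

Eliminate → and ↔ using ¬ and ∨.
  \neg (\exists n\, \exists i\, (\neg C(i) \lor \neg H(n,n))) \lor (\forall m\, \forall p\, (\neg C(p) \lor \neg F(p,m)))
Drive negations inward (¬∀x A ≡ ∃x ¬A, ¬∃x A ≡ ∀x ¬A, De Morgan for ∧/∨):
  (\forall n\, \forall i\, (C(i) \land H(n,n))) \lor (\forall m\, \forall p\, (\neg C(p) \lor \neg F(p,m)))
Extract every quantifier outward, since the variables are now distinct and don't occur free across branches:
  \forall n\, \forall i\, \forall m\, \forall p\, (C(i) \land H(n,n) \lor \neg C(p) \lor \neg F(p,m))
The quantifier \exists n sits under an odd number of negations (counting the antecedent side of each →), so it flips to \forall n.

universal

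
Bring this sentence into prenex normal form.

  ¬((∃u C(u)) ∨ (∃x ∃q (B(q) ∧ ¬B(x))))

Drive negations inward (¬∀x A ≡ ∃x ¬A, ¬∃x A ≡ ∀x ¬A, De Morgan for ∧/∨):
  (∀u ¬C(u)) ∧ (∀x ∀q (¬B(q) ∨ B(x)))
Pull the quantifiers to the front (each side's bound variable is not free in the other side):
  ∀u ∀x ∀q (¬C(u) ∧ (¬B(q) ∨ B(x)))

∀u ∀x ∀q (¬C(u) ∧ (¬B(q) ∨ B(x)))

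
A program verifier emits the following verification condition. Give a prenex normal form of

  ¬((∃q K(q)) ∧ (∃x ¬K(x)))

Move each ¬ inward, flipping quantifiers it crosses:
  (∀q ¬K(q)) ∨ (∀x K(x))
All bound variables are already distinct, so no renaming is needed.
Extract every quantifier outward, since the variables are now distinct and don't occur free across branches:
  ∀q ∀x (¬K(q) ∨ K(x))

∀q ∀x (¬K(q) ∨ K(x))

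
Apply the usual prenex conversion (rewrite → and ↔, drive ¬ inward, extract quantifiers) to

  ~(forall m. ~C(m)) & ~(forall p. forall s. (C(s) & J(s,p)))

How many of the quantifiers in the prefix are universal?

0

Push ¬ through the quantifiers and connectives to reach negation normal form:
  (exists m. C(m)) & (exists p. exists s. (~C(s) | ~J(s,p)))
Finally move all quantifiers to the prefix:
  exists m. exists p. exists s. (C(m) & (~C(s) | ~J(s,p)))
The prefix is exists m exists p exists s: 0 universal, 3 existential.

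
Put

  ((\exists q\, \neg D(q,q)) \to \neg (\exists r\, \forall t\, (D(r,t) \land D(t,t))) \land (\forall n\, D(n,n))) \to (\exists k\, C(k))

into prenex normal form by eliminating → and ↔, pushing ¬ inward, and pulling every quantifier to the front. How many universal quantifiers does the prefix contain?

1

Eliminate → and ↔ using ¬ and ∨.
  \neg (\neg (\exists q\, \neg D(q,q)) \lor \neg (\exists r\, \forall t\, (D(r,t) \land D(t,t))) \land (\forall n\, D(n,n))) \lor (\exists k\, C(k))
Drive negations inward (¬∀x A ≡ ∃x ¬A, ¬∃x A ≡ ∀x ¬A, De Morgan for ∧/∨):
  (\exists q\, \neg D(q,q)) \land ((\exists r\, \forall t\, (D(r,t) \land D(t,t))) \lor (\exists n\, \neg D(n,n))) \lor (\exists k\, C(k))
All bound variables are already distinct, so no renaming is needed.
Finally move all quantifiers to the prefix:
  \exists q\, \exists r\, \forall t\, \exists n\, \exists k\, (\neg D(q,q) \land (D(r,t) \land D(t,t) \lor \neg D(n,n)) \lor C(k))
The prefix is \exists q \exists r \forall t \exists n \exists k: 1 universal, 4 existential.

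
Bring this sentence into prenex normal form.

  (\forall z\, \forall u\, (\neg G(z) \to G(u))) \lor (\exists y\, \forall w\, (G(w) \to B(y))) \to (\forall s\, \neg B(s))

\exists z\, \exists u\, \forall y\, \exists w\, \forall s\, (\neg G(z) \land \neg G(u) \land G(w) \land \neg B(y) \lor \neg B(s))

First replace A → B with ¬A ∨ B.
  \neg ((\forall z\, \forall u\, (\neg \neg G(z) \lor G(u))) \lor (\exists y\, \forall w\, (\neg G(w) \lor B(y)))) \lor (\forall s\, \neg B(s))
Push ¬ through the quantifiers and connectives to reach negation normal form:
  (\exists z\, \exists u\, (\neg G(z) \land \neg G(u))) \land (\forall y\, \exists w\, (G(w) \land \neg B(y))) \lor (\forall s\, \neg B(s))
Finally move all quantifiers to the prefix:
  \exists z\, \exists u\, \forall y\, \exists w\, \forall s\, (\neg G(z) \land \neg G(u) \land G(w) \land \neg B(y) \lor \neg B(s))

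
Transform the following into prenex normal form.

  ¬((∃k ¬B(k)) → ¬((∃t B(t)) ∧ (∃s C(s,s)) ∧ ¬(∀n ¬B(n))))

∃k ∃t ∃s ∃n (¬B(k) ∧ B(t) ∧ C(s,s) ∧ B(n))

Rewrite implications/biconditionals: A → B as ¬A ∨ B.
  ¬(¬(∃k ¬B(k)) ∨ ¬((∃t B(t)) ∧ (∃s C(s,s)) ∧ ¬(∀n ¬B(n))))
Push ¬ through the quantifiers and connectives to reach negation normal form:
  (∃k ¬B(k)) ∧ (∃t B(t)) ∧ (∃s C(s,s)) ∧ (∃n B(n))
Pull the quantifiers to the front (each side's bound variable is not free in the other side):
  ∃k ∃t ∃s ∃n (¬B(k) ∧ B(t) ∧ C(s,s) ∧ B(n))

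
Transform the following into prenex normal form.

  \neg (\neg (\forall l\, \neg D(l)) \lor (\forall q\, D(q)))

Push ¬ through the quantifiers and connectives to reach negation normal form:
  (\forall l\, \neg D(l)) \land (\exists q\, \neg D(q))
Extract every quantifier outward, since the variables are now distinct and don't occur free across branches:
  \forall l\, \exists q\, (\neg D(l) \land \neg D(q))

\forall l\, \exists q\, (\neg D(l) \land \neg D(q))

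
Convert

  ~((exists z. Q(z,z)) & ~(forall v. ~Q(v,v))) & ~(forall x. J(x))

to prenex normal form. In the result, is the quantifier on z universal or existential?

Drive negations inward (¬∀x A ≡ ∃x ¬A, ¬∃x A ≡ ∀x ¬A, De Morgan for ∧/∨):
  ((forall z. ~Q(z,z)) | (forall v. ~Q(v,v))) & (exists x. ~J(x))
Pull the quantifiers to the front (each side's bound variable is not free in the other side):
  forall z. forall v. exists x. ((~Q(z,z) | ~Q(v,v)) & ~J(x))
The quantifier exists z sits under an odd number of negations, so it flips to forall z.

universal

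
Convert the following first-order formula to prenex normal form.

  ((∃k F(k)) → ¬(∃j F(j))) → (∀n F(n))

Rewrite implications/biconditionals: A → B as ¬A ∨ B.
  ¬(¬(∃k F(k)) ∨ ¬(∃j F(j))) ∨ (∀n F(n))
Move each ¬ inward, flipping quantifiers it crosses:
  (∃k F(k)) ∧ (∃j F(j)) ∨ (∀n F(n))
Pull the quantifiers to the front (each side's bound variable is not free in the other side):
  ∃k ∃j ∀n (F(k) ∧ F(j) ∨ F(n))

∃k ∃j ∀n (F(k) ∧ F(j) ∨ F(n))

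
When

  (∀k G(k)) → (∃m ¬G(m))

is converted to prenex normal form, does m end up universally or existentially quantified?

Rewrite implications/biconditionals: A → B as ¬A ∨ B.
  ¬(∀k G(k)) ∨ (∃m ¬G(m))
Push ¬ through the quantifiers and connectives to reach negation normal form:
  (∃k ¬G(k)) ∨ (∃m ¬G(m))
All bound variables are already distinct, so no renaming is needed.
Extract every quantifier outward, since the variables are now distinct and don't occur free across branches:
  ∃k ∃m (¬G(k) ∨ ¬G(m))
The quantifier ∃m sits under an even number of negations (counting the antecedent side of each →), so it remains existential.

existential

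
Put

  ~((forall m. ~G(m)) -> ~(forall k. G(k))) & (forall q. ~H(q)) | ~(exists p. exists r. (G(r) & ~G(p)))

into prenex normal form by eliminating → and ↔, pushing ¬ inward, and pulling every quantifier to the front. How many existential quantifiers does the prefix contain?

First replace A → B with ¬A ∨ B.
  ~(~(forall m. ~G(m)) | ~(forall k. G(k))) & (forall q. ~H(q)) | ~(exists p. exists r. (G(r) & ~G(p)))
Drive negations inward (¬∀x A ≡ ∃x ¬A, ¬∃x A ≡ ∀x ¬A, De Morgan for ∧/∨):
  (forall m. ~G(m)) & (forall k. G(k)) & (forall q. ~H(q)) | (forall p. forall r. (~G(r) | G(p)))
All bound variables are already distinct, so no renaming is needed.
Extract every quantifier outward, since the variables are now distinct and don't occur free across branches:
  forall m. forall k. forall q. forall p. forall r. (~G(m) & G(k) & ~H(q) | ~G(r) | G(p))
The prefix is forall m forall k forall q forall p forall r: 5 universal, 0 existential.

0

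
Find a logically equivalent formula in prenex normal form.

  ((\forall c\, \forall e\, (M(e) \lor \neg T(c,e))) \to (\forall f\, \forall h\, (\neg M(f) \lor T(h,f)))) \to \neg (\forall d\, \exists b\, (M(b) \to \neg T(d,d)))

\forall c\, \forall e\, \exists f\, \exists h\, \exists d\, \forall b\, ((M(e) \lor \neg T(c,e)) \land M(f) \land \neg T(h,f) \lor M(b) \land T(d,d))

Eliminate → and ↔ using ¬ and ∨.
  \neg (\neg (\forall c\, \forall e\, (M(e) \lor \neg T(c,e))) \lor (\forall f\, \forall h\, (\neg M(f) \lor T(h,f)))) \lor \neg (\forall d\, \exists b\, (\neg M(b) \lor \neg T(d,d)))
Push ¬ through the quantifiers and connectives to reach negation normal form:
  (\forall c\, \forall e\, (M(e) \lor \neg T(c,e))) \land (\exists f\, \exists h\, (M(f) \land \neg T(h,f))) \lor (\exists d\, \forall b\, (M(b) \land T(d,d)))
All bound variables are already distinct, so no renaming is needed.
Extract every quantifier outward, since the variables are now distinct and don't occur free across branches:
  \forall c\, \forall e\, \exists f\, \exists h\, \exists d\, \forall b\, ((M(e) \lor \neg T(c,e)) \land M(f) \land \neg T(h,f) \lor M(b) \land T(d,d))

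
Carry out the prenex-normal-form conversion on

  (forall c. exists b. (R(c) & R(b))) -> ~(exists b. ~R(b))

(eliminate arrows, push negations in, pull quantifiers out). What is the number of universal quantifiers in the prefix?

2

Rewrite implications/biconditionals: A → B as ¬A ∨ B.
  ~(forall c. exists b. (R(c) & R(b))) | ~(exists b. ~R(b))
Push ¬ through the quantifiers and connectives to reach negation normal form:
  (exists c. forall b. (~R(c) | ~R(b))) | (forall b. R(b))
Rename bound variables to avoid capture: b↦p.
  (exists c. forall b. (~R(c) | ~R(b))) | (forall p. R(p))
Pull the quantifiers to the front (each side's bound variable is not free in the other side):
  exists c. forall b. forall p. (~R(c) | ~R(b) | R(p))
The prefix is exists c forall b forall p: 2 universal, 1 existential.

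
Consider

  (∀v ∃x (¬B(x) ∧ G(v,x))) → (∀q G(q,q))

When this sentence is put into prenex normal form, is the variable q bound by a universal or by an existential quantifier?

Eliminate → and ↔ using ¬ and ∨.
  ¬(∀v ∃x (¬B(x) ∧ G(v,x))) ∨ (∀q G(q,q))
Drive negations inward (¬∀x A ≡ ∃x ¬A, ¬∃x A ≡ ∀x ¬A, De Morgan for ∧/∨):
  (∃v ∀x (B(x) ∨ ¬G(v,x))) ∨ (∀q G(q,q))
Extract every quantifier outward, since the variables are now distinct and don't occur free across branches:
  ∃v ∀x ∀q (B(x) ∨ ¬G(v,x) ∨ G(q,q))
The quantifier ∀q sits under an even number of negations (counting the antecedent side of each →), so it remains universal.

universal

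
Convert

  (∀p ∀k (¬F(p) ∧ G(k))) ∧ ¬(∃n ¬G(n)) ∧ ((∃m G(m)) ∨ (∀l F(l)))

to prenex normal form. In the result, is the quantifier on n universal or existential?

Move each ¬ inward, flipping quantifiers it crosses:
  (∀p ∀k (¬F(p) ∧ G(k))) ∧ (∀n G(n)) ∧ ((∃m G(m)) ∨ (∀l F(l)))
Pull the quantifiers to the front (each side's bound variable is not free in the other side):
  ∀p ∀k ∀n ∃m ∀l (¬F(p) ∧ G(k) ∧ G(n) ∧ (G(m) ∨ F(l)))
The quantifier ∃n sits under an odd number of negations, so it flips to ∀n.

universal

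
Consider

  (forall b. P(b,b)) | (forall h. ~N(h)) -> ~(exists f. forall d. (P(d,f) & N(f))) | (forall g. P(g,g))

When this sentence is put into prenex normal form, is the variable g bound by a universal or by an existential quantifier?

Eliminate → and ↔ using ¬ and ∨.
  ~((forall b. P(b,b)) | (forall h. ~N(h))) | ~(exists f. forall d. (P(d,f) & N(f))) | (forall g. P(g,g))
Drive negations inward (¬∀x A ≡ ∃x ¬A, ¬∃x A ≡ ∀x ¬A, De Morgan for ∧/∨):
  (exists b. ~P(b,b)) & (exists h. N(h)) | (forall f. exists d. (~P(d,f) | ~N(f))) | (forall g. P(g,g))
All bound variables are already distinct, so no renaming is needed.
Pull the quantifiers to the front (each side's bound variable is not free in the other side):
  exists b. exists h. forall f. exists d. forall g. (~P(b,b) & N(h) | ~P(d,f) | ~N(f) | P(g,g))
The quantifier forall g sits under an even number of negations (counting the antecedent side of each →), so it remains universal.

universal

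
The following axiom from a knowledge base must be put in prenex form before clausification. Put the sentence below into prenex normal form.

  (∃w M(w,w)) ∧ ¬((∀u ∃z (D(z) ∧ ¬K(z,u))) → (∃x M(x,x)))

First replace A → B with ¬A ∨ B.
  (∃w M(w,w)) ∧ ¬(¬(∀u ∃z (D(z) ∧ ¬K(z,u))) ∨ (∃x M(x,x)))
Push ¬ through the quantifiers and connectives to reach negation normal form:
  (∃w M(w,w)) ∧ (∀u ∃z (D(z) ∧ ¬K(z,u))) ∧ (∀x ¬M(x,x))
Extract every quantifier outward, since the variables are now distinct and don't occur free across branches:
  ∃w ∀u ∃z ∀x (M(w,w) ∧ D(z) ∧ ¬K(z,u) ∧ ¬M(x,x))

∃w ∀u ∃z ∀x (M(w,w) ∧ D(z) ∧ ¬K(z,u) ∧ ¬M(x,x))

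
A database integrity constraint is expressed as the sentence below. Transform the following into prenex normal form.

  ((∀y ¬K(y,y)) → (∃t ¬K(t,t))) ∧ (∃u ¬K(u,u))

Eliminate → and ↔ using ¬ and ∨.
  (¬(∀y ¬K(y,y)) ∨ (∃t ¬K(t,t))) ∧ (∃u ¬K(u,u))
Move each ¬ inward, flipping quantifiers it crosses:
  ((∃y K(y,y)) ∨ (∃t ¬K(t,t))) ∧ (∃u ¬K(u,u))
Pull the quantifiers to the front (each side's bound variable is not free in the other side):
  ∃y ∃t ∃u ((K(y,y) ∨ ¬K(t,t)) ∧ ¬K(u,u))

∃y ∃t ∃u ((K(y,y) ∨ ¬K(t,t)) ∧ ¬K(u,u))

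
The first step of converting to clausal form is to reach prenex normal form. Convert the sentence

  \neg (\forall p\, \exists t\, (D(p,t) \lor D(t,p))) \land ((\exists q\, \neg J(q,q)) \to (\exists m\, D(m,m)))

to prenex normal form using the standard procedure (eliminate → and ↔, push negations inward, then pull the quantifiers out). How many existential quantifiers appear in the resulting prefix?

Rewrite implications/biconditionals: A → B as ¬A ∨ B.
  \neg (\forall p\, \exists t\, (D(p,t) \lor D(t,p))) \land (\neg (\exists q\, \neg J(q,q)) \lor (\exists m\, D(m,m)))
Drive negations inward (¬∀x A ≡ ∃x ¬A, ¬∃x A ≡ ∀x ¬A, De Morgan for ∧/∨):
  (\exists p\, \forall t\, (\neg D(p,t) \land \neg D(t,p))) \land ((\forall q\, J(q,q)) \lor (\exists m\, D(m,m)))
All bound variables are already distinct, so no renaming is needed.
Pull the quantifiers to the front (each side's bound variable is not free in the other side):
  \exists p\, \forall t\, \forall q\, \exists m\, (\neg D(p,t) \land \neg D(t,p) \land (J(q,q) \lor D(m,m)))
The prefix is \exists p \forall t \forall q \exists m: 2 universal, 2 existential.

2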